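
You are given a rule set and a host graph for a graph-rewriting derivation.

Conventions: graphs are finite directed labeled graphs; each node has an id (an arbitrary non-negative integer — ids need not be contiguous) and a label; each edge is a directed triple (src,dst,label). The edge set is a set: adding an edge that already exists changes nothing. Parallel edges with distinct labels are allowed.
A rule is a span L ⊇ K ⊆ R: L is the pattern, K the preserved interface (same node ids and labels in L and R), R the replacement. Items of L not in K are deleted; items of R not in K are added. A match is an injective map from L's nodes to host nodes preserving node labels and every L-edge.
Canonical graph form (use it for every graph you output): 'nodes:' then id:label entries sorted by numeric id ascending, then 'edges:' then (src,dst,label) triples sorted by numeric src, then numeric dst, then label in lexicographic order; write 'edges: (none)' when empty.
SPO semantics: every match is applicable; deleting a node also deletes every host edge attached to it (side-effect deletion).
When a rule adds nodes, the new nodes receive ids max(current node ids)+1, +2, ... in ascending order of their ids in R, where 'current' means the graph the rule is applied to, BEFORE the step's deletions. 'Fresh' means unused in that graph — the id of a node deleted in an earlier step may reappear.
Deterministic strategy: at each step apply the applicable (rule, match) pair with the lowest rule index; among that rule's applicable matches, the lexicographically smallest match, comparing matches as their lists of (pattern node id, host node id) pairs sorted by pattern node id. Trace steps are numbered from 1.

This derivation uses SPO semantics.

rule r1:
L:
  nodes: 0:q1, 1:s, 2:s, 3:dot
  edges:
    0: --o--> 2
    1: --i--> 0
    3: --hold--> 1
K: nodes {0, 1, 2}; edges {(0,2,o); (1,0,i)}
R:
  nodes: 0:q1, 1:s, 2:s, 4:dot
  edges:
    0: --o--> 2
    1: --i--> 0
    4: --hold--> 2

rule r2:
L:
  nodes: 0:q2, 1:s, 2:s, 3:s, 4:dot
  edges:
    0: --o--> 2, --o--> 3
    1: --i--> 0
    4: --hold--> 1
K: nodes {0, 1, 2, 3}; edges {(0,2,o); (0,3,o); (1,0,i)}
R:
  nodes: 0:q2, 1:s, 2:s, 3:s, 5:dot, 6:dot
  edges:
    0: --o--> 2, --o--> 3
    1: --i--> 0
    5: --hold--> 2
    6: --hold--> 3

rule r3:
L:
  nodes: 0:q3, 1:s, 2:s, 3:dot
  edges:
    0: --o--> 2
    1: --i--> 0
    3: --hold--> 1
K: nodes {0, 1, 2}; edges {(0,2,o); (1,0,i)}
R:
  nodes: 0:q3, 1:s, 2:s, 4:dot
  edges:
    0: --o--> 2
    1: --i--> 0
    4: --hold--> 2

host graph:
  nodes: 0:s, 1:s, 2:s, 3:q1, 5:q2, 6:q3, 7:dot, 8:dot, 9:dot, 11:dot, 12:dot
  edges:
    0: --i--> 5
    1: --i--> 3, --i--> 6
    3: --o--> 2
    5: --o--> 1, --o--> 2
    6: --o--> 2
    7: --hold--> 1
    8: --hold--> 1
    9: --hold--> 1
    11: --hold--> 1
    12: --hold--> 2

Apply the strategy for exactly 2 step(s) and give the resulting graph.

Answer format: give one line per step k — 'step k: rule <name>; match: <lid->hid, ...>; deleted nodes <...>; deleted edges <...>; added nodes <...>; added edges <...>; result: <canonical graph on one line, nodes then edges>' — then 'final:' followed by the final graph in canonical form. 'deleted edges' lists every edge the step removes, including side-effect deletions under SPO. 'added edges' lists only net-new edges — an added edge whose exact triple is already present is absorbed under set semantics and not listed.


step 1: rule r1; match: 0->3, 1->1, 2->2, 3->7; deleted nodes 7; deleted edges (7,1,hold); added nodes 13; added edges (13,2,hold); result: nodes: 0:s, 1:s, 2:s, 3:q1, 5:q2, 6:q3, 8:dot, 9:dot, 11:dot, 12:dot, 13:dot edges: (0,5,i); (1,3,i); (1,6,i); (3,2,o); (5,1,o); (5,2,o); (6,2,o); (8,1,hold); (9,1,hold); (11,1,hold); (12,2,hold); (13,2,hold)
step 2: rule r1; match: 0->3, 1->1, 2->2, 3->8; deleted nodes 8; deleted edges (8,1,hold); added nodes 14; added edges (14,2,hold); result: nodes: 0:s, 1:s, 2:s, 3:q1, 5:q2, 6:q3, 9:dot, 11:dot, 12:dot, 13:dot, 14:dot edges: (0,5,i); (1,3,i); (1,6,i); (3,2,o); (5,1,o); (5,2,o); (6,2,o); (9,1,hold); (11,1,hold); (12,2,hold); (13,2,hold); (14,2,hold)
final:
nodes: 0:s, 1:s, 2:s, 3:q1, 5:q2, 6:q3, 9:dot, 11:dot, 12:dot, 13:dot, 14:dot
edges: (0,5,i); (1,3,i); (1,6,i); (3,2,o); (5,1,o); (5,2,o); (6,2,o); (9,1,hold); (11,1,hold); (12,2,hold); (13,2,hold); (14,2,hold)


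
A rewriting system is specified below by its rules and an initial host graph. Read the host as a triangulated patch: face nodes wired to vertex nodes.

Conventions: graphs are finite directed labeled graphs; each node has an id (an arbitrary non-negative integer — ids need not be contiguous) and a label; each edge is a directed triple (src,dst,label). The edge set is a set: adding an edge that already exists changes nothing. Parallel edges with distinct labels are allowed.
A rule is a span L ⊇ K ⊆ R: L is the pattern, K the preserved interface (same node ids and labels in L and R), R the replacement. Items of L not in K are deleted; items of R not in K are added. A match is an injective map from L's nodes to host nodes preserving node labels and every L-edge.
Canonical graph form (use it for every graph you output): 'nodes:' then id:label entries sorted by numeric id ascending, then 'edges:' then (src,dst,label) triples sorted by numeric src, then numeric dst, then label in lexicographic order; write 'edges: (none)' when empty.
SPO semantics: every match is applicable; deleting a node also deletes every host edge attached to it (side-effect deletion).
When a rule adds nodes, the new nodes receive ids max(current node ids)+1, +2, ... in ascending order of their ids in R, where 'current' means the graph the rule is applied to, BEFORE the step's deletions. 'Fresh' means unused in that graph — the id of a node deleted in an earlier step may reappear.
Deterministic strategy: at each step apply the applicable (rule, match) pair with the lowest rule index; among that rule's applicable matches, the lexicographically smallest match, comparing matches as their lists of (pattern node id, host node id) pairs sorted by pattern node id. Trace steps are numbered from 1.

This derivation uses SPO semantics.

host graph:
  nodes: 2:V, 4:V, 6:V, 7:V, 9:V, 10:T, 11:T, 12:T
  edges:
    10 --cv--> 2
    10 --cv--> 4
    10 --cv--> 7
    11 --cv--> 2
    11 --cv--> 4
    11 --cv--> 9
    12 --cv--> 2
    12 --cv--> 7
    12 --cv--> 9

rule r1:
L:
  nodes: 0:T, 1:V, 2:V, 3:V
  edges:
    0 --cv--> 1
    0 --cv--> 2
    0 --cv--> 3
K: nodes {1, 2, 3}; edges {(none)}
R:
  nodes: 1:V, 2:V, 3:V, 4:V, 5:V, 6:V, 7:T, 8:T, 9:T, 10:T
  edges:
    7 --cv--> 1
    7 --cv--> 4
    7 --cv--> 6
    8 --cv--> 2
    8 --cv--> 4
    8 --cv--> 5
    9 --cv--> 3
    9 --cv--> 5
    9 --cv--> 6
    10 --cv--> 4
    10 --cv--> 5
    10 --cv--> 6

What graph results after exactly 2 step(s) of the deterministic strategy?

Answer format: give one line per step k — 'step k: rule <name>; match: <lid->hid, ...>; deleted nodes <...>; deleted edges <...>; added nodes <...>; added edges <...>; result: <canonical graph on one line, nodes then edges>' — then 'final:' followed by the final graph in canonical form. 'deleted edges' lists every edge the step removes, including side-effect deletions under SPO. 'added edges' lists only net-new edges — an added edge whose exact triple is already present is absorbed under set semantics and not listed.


step 1: rule r1; match: 0->10, 1->2, 2->4, 3->7; deleted nodes 10; deleted edges (10,2,cv); (10,4,cv); (10,7,cv); added nodes 13, 14, 15, 16, 17, 18, 19; added edges (16,2,cv); (16,13,cv); (16,15,cv); (17,4,cv); (17,13,cv); (17,14,cv); (18,7,cv); (18,14,cv); (18,15,cv); (19,13,cv); (19,14,cv); (19,15,cv); result: nodes: 2:V, 4:V, 6:V, 7:V, 9:V, 11:T, 12:T, 13:V, 14:V, 15:V, 16:T, 17:T, 18:T, 19:T edges: (11,2,cv); (11,4,cv); (11,9,cv); (12,2,cv); (12,7,cv); (12,9,cv); (16,2,cv); (16,13,cv); (16,15,cv); (17,4,cv); (17,13,cv); (17,14,cv); (18,7,cv); (18,14,cv); (18,15,cv); (19,13,cv); (19,14,cv); (19,15,cv)
step 2: rule r1; match: 0->11, 1->2, 2->4, 3->9; deleted nodes 11; deleted edges (11,2,cv); (11,4,cv); (11,9,cv); added nodes 20, 21, 22, 23, 24, 25, 26; added edges (23,2,cv); (23,20,cv); (23,22,cv); (24,4,cv); (24,20,cv); (24,21,cv); (25,9,cv); (25,21,cv); (25,22,cv); (26,20,cv); (26,21,cv); (26,22,cv); result: nodes: 2:V, 4:V, 6:V, 7:V, 9:V, 12:T, 13:V, 14:V, 15:V, 16:T, 17:T, 18:T, 19:T, 20:V, 21:V, 22:V, 23:T, 24:T, 25:T, 26:T edges: (12,2,cv); (12,7,cv); (12,9,cv); (16,2,cv); (16,13,cv); (16,15,cv); (17,4,cv); (17,13,cv); (17,14,cv); (18,7,cv); (18,14,cv); (18,15,cv); (19,13,cv); (19,14,cv); (19,15,cv); (23,2,cv); (23,20,cv); (23,22,cv); (24,4,cv); (24,20,cv); (24,21,cv); (25,9,cv); (25,21,cv); (25,22,cv); (26,20,cv); (26,21,cv); (26,22,cv)
final:
nodes: 2:V, 4:V, 6:V, 7:V, 9:V, 12:T, 13:V, 14:V, 15:V, 16:T, 17:T, 18:T, 19:T, 20:V, 21:V, 22:V, 23:T, 24:T, 25:T, 26:T
edges: (12,2,cv); (12,7,cv); (12,9,cv); (16,2,cv); (16,13,cv); (16,15,cv); (17,4,cv); (17,13,cv); (17,14,cv); (18,7,cv); (18,14,cv); (18,15,cv); (19,13,cv); (19,14,cv); (19,15,cv); (23,2,cv); (23,20,cv); (23,22,cv); (24,4,cv); (24,20,cv); (24,21,cv); (25,9,cv); (25,21,cv); (25,22,cv); (26,20,cv); (26,21,cv); (26,22,cv)


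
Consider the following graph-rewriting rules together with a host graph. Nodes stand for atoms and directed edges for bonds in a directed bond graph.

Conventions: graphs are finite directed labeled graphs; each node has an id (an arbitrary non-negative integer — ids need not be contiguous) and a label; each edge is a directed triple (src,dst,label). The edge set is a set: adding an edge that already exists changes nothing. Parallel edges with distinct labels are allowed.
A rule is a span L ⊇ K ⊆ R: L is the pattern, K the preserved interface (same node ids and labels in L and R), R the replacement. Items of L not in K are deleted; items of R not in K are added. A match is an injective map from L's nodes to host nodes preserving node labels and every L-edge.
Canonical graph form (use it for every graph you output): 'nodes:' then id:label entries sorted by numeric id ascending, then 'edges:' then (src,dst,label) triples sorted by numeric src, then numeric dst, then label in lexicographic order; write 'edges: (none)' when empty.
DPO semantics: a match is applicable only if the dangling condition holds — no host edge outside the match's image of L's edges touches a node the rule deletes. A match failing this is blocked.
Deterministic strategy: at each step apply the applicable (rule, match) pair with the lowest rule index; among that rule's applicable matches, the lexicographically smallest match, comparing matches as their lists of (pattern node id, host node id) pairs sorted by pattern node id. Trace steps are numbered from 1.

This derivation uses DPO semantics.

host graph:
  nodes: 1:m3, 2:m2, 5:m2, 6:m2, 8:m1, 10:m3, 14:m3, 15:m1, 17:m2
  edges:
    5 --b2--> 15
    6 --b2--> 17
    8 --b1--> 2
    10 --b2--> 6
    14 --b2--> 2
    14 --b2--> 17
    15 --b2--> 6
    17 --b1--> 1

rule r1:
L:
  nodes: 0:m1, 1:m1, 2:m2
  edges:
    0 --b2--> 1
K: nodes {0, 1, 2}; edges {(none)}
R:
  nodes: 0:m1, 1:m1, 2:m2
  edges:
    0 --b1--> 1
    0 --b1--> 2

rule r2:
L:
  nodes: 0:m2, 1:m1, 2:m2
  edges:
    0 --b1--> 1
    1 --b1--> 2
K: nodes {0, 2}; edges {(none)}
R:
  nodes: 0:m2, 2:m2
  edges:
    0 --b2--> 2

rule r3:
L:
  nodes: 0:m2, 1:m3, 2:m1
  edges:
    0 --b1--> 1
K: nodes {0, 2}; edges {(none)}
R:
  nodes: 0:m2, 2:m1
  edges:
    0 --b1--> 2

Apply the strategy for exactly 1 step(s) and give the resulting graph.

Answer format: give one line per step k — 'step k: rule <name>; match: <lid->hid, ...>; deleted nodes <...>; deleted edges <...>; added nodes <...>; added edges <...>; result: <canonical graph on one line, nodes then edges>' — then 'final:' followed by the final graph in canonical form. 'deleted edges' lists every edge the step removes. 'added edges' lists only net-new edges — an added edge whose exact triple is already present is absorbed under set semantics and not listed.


step 1: rule r3; match: 0->17, 1->1, 2->8; deleted nodes 1; deleted edges (17,1,b1); added nodes (none); added edges (17,8,b1); result: nodes: 2:m2, 5:m2, 6:m2, 8:m1, 10:m3, 14:m3, 15:m1, 17:m2 edges: (5,15,b2); (6,17,b2); (8,2,b1); (10,6,b2); (14,2,b2); (14,17,b2); (15,6,b2); (17,8,b1)
final:
nodes: 2:m2, 5:m2, 6:m2, 8:m1, 10:m3, 14:m3, 15:m1, 17:m2
edges: (5,15,b2); (6,17,b2); (8,2,b1); (10,6,b2); (14,2,b2); (14,17,b2); (15,6,b2); (17,8,b1)


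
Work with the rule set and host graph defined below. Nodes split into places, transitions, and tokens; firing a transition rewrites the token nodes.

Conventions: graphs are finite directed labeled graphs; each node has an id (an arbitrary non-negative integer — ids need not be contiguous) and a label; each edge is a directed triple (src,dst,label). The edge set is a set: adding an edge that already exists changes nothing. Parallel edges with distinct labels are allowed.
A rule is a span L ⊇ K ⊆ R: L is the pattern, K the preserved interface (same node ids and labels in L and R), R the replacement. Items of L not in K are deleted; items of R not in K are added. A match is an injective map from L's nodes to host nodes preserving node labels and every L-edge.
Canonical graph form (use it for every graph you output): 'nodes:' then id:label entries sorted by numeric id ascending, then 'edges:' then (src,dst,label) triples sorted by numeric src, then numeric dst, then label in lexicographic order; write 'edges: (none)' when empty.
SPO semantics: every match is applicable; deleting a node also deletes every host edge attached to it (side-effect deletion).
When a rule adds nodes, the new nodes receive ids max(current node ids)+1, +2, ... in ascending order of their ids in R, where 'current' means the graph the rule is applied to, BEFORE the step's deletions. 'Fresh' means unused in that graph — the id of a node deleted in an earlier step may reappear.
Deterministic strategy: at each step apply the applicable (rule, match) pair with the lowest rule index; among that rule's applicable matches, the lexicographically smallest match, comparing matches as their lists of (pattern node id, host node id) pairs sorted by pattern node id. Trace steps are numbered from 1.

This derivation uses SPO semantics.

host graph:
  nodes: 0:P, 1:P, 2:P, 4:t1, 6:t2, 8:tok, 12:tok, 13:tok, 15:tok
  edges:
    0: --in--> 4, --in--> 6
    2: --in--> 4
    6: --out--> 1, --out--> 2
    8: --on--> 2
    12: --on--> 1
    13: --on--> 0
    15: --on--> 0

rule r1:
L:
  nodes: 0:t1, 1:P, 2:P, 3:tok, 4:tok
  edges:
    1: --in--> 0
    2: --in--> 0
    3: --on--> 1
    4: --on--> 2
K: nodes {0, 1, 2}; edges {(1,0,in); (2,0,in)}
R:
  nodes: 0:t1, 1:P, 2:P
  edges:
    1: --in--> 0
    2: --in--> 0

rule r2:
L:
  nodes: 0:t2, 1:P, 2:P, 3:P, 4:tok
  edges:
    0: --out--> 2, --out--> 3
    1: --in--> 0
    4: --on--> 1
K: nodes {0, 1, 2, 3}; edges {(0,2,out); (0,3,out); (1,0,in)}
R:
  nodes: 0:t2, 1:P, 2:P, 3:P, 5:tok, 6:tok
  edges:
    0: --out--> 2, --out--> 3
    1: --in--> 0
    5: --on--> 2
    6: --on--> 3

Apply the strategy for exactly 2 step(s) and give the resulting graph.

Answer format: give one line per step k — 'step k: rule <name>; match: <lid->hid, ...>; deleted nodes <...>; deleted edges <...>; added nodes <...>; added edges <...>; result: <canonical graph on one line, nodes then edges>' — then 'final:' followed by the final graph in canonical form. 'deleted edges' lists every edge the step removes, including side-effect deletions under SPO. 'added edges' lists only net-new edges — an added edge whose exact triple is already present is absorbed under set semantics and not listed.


step 1: rule r1; match: 0->4, 1->0, 2->2, 3->13, 4->8; deleted nodes 8, 13; deleted edges (8,2,on); (13,0,on); added nodes (none); added edges (none); result: nodes: 0:P, 1:P, 2:P, 4:t1, 6:t2, 12:tok, 15:tok edges: (0,4,in); (0,6,in); (2,4,in); (6,1,out); (6,2,out); (12,1,on); (15,0,on)
step 2: rule r2; match: 0->6, 1->0, 2->1, 3->2, 4->15; deleted nodes 15; deleted edges (15,0,on); added nodes 16, 17; added edges (16,1,on); (17,2,on); result: nodes: 0:P, 1:P, 2:P, 4:t1, 6:t2, 12:tok, 16:tok, 17:tok edges: (0,4,in); (0,6,in); (2,4,in); (6,1,out); (6,2,out); (12,1,on); (16,1,on); (17,2,on)
final:
nodes: 0:P, 1:P, 2:P, 4:t1, 6:t2, 12:tok, 16:tok, 17:tok
edges: (0,4,in); (0,6,in); (2,4,in); (6,1,out); (6,2,out); (12,1,on); (16,1,on); (17,2,on)


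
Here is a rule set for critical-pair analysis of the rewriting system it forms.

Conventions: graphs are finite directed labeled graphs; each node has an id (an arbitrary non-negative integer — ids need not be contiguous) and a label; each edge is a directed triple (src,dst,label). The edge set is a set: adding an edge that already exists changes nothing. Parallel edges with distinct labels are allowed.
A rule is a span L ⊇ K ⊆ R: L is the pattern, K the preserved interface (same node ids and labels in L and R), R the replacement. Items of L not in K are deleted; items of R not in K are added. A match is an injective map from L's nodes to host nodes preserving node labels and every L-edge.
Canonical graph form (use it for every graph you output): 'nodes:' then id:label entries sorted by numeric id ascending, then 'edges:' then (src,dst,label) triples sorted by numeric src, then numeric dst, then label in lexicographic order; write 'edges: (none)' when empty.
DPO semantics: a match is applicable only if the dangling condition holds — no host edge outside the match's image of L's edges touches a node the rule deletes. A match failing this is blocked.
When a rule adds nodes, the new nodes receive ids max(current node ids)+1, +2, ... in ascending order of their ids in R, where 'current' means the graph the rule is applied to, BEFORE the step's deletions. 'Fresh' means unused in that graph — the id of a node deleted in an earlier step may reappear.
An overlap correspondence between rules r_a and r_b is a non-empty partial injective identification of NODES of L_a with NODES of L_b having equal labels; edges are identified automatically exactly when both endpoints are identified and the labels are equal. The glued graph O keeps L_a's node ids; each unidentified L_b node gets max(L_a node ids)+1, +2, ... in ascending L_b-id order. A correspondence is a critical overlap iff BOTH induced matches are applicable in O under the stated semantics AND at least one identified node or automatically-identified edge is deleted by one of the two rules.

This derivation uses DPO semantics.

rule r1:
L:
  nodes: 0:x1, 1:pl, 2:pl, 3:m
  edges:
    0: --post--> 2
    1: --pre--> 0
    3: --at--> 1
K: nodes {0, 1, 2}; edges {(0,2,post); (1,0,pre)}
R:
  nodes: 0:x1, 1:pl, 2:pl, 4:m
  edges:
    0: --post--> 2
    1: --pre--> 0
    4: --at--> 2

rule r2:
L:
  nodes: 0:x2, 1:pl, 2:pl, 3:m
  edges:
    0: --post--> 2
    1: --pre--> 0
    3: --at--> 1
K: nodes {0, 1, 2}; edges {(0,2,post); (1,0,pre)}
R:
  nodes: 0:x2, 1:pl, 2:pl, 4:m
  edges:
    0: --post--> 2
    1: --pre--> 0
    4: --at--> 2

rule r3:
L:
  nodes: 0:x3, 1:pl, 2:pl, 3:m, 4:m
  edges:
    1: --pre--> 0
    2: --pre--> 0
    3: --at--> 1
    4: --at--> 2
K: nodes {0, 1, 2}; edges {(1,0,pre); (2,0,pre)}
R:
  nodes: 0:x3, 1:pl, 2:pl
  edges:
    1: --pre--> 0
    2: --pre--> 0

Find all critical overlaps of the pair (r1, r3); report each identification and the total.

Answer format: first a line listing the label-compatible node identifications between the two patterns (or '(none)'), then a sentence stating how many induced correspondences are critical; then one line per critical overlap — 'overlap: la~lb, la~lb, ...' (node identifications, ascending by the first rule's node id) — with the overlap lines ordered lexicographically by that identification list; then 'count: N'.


label-compatible node identifications between L(r1) and L(r3): 1~1, 1~2, 2~1, 2~2, 3~3, 3~4
4 of the induced correspondences are critical overlaps of r1 and r3.
overlap: 1~1, 2~2, 3~3
overlap: 1~1, 3~3
overlap: 1~2, 2~1, 3~4
overlap: 1~2, 3~4
count: 4


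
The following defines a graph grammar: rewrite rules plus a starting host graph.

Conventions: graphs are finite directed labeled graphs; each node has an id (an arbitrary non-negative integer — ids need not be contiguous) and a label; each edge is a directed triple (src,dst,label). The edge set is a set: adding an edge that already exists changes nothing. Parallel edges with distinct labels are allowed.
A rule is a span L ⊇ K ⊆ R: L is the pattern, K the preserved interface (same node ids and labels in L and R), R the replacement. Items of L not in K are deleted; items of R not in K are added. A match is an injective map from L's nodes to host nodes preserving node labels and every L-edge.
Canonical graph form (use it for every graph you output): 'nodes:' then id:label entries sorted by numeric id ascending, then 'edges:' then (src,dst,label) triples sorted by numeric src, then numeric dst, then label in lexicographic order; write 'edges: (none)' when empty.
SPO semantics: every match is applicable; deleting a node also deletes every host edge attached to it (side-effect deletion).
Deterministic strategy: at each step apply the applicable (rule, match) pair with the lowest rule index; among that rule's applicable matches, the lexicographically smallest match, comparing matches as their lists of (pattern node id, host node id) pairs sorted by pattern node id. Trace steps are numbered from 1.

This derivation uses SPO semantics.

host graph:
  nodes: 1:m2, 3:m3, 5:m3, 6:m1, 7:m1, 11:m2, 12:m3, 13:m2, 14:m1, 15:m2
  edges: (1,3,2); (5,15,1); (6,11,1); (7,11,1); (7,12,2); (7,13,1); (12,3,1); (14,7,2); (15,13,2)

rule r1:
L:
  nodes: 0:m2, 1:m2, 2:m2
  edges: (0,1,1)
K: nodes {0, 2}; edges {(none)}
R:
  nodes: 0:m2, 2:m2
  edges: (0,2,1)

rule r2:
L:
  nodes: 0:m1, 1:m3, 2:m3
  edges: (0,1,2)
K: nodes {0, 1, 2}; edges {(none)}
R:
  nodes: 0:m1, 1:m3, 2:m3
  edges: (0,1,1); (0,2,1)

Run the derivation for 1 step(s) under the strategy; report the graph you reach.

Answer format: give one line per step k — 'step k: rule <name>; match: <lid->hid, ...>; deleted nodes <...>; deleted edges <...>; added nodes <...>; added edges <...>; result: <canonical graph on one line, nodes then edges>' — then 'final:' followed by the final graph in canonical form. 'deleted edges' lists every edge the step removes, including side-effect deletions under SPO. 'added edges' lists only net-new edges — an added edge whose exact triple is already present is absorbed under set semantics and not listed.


step 1: rule r2; match: 0->7, 1->12, 2->3; deleted nodes (none); deleted edges (7,12,2); added nodes (none); added edges (7,3,1); (7,12,1); result: nodes: 1:m2, 3:m3, 5:m3, 6:m1, 7:m1, 11:m2, 12:m3, 13:m2, 14:m1, 15:m2 edges: (1,3,2); (5,15,1); (6,11,1); (7,3,1); (7,11,1); (7,12,1); (7,13,1); (12,3,1); (14,7,2); (15,13,2)
final:
nodes: 1:m2, 3:m3, 5:m3, 6:m1, 7:m1, 11:m2, 12:m3, 13:m2, 14:m1, 15:m2
edges: (1,3,2); (5,15,1); (6,11,1); (7,3,1); (7,11,1); (7,12,1); (7,13,1); (12,3,1); (14,7,2); (15,13,2)


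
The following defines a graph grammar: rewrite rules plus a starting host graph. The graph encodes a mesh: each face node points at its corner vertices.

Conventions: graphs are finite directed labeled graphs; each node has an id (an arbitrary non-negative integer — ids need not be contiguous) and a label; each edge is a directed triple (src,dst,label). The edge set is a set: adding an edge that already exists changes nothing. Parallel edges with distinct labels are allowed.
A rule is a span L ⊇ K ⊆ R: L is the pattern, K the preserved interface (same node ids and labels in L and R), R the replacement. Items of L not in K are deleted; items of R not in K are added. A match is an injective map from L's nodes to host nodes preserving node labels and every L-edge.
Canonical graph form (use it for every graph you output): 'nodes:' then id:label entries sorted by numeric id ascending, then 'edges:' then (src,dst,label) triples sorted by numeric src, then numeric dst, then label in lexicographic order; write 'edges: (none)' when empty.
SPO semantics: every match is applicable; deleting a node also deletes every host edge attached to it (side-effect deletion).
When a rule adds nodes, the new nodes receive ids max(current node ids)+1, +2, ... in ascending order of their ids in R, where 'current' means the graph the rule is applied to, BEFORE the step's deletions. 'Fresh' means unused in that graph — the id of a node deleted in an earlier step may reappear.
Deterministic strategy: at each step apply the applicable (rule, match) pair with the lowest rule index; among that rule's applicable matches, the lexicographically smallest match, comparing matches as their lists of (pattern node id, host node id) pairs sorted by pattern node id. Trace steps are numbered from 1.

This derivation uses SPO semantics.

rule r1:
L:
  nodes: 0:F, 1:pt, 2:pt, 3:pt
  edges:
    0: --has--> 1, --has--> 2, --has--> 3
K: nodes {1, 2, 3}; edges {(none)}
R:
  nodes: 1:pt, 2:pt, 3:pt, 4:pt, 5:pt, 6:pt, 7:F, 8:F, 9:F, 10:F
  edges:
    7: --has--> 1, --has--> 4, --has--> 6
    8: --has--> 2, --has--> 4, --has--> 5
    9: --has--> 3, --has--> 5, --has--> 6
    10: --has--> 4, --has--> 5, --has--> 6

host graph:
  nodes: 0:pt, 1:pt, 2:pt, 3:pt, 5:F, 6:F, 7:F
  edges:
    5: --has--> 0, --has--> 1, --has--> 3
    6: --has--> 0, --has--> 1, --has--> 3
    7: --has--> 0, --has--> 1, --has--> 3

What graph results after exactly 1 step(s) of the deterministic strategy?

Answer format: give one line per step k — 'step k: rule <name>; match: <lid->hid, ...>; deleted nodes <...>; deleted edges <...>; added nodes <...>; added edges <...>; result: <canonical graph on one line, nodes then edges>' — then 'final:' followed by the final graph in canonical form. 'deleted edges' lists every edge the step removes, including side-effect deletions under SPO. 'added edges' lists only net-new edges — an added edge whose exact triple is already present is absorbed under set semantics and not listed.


step 1: rule r1; match: 0->5, 1->0, 2->1, 3->3; deleted nodes 5; deleted edges (5,0,has); (5,1,has); (5,3,has); added nodes 8, 9, 10, 11, 12, 13, 14; added edges (11,0,has); (11,8,has); (11,10,has); (12,1,has); (12,8,has); (12,9,has); (13,3,has); (13,9,has); (13,10,has); (14,8,has); (14,9,has); (14,10,has); result: nodes: 0:pt, 1:pt, 2:pt, 3:pt, 6:F, 7:F, 8:pt, 9:pt, 10:pt, 11:F, 12:F, 13:F, 14:F edges: (6,0,has); (6,1,has); (6,3,has); (7,0,has); (7,1,has); (7,3,has); (11,0,has); (11,8,has); (11,10,has); (12,1,has); (12,8,has); (12,9,has); (13,3,has); (13,9,has); (13,10,has); (14,8,has); (14,9,has); (14,10,has)
final:
nodes: 0:pt, 1:pt, 2:pt, 3:pt, 6:F, 7:F, 8:pt, 9:pt, 10:pt, 11:F, 12:F, 13:F, 14:F
edges: (6,0,has); (6,1,has); (6,3,has); (7,0,has); (7,1,has); (7,3,has); (11,0,has); (11,8,has); (11,10,has); (12,1,has); (12,8,has); (12,9,has); (13,3,has); (13,9,has); (13,10,has); (14,8,has); (14,9,has); (14,10,has)


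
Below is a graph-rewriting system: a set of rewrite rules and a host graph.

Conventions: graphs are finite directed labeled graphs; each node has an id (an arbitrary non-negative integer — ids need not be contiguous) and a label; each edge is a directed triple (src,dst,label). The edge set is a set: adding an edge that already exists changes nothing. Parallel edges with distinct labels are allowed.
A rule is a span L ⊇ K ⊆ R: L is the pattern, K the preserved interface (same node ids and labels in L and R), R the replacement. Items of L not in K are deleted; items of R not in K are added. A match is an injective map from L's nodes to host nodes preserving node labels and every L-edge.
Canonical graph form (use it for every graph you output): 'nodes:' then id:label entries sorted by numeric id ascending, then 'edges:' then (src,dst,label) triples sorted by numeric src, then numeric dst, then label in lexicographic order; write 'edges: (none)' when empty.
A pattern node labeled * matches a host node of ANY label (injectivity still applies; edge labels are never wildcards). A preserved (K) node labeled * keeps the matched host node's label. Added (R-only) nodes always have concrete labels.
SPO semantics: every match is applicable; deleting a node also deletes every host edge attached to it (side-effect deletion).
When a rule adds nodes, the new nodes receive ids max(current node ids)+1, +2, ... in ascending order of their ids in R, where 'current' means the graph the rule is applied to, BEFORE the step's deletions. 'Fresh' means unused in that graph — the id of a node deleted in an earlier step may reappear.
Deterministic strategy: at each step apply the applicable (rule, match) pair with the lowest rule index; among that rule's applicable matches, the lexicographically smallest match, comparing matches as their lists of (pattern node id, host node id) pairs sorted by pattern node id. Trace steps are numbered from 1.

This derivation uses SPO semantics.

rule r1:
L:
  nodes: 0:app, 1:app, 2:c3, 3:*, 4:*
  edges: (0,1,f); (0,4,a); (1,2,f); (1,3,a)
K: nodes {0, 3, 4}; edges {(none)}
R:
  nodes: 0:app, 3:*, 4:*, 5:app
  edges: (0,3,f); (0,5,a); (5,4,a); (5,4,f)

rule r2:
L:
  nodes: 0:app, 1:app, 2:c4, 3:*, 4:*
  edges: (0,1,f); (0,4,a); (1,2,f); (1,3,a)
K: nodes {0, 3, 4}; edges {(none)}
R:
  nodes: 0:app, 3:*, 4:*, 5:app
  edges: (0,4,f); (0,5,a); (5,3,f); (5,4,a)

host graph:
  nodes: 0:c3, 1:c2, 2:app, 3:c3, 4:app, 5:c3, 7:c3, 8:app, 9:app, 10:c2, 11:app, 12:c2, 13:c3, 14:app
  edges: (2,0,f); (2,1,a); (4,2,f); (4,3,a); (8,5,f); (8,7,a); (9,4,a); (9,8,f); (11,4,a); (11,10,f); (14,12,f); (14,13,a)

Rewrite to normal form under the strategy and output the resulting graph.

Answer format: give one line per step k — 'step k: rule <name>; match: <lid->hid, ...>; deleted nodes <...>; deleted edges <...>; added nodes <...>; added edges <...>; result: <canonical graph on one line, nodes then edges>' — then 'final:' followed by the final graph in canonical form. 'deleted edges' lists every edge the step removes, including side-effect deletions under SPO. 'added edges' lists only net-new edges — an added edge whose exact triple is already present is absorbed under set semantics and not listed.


step 1: rule r1; match: 0->4, 1->2, 2->0, 3->1, 4->3; deleted nodes 0, 2; deleted edges (2,0,f); (2,1,a); (4,2,f); (4,3,a); added nodes 15; added edges (4,1,f); (4,15,a); (15,3,a); (15,3,f); result: nodes: 1:c2, 3:c3, 4:app, 5:c3, 7:c3, 8:app, 9:app, 10:c2, 11:app, 12:c2, 13:c3, 14:app, 15:app edges: (4,1,f); (4,15,a); (8,5,f); (8,7,a); (9,4,a); (9,8,f); (11,4,a); (11,10,f); (14,12,f); (14,13,a); (15,3,a); (15,3,f)
step 2: rule r1; match: 0->9, 1->8, 2->5, 3->7, 4->4; deleted nodes 5, 8; deleted edges (8,5,f); (8,7,a); (9,4,a); (9,8,f); added nodes 16; added edges (9,7,f); (9,16,a); (16,4,a); (16,4,f); result: nodes: 1:c2, 3:c3, 4:app, 7:c3, 9:app, 10:c2, 11:app, 12:c2, 13:c3, 14:app, 15:app, 16:app edges: (4,1,f); (4,15,a); (9,7,f); (9,16,a); (11,4,a); (11,10,f); (14,12,f); (14,13,a); (15,3,a); (15,3,f); (16,4,a); (16,4,f)
final:
nodes: 1:c2, 3:c3, 4:app, 7:c3, 9:app, 10:c2, 11:app, 12:c2, 13:c3, 14:app, 15:app, 16:app
edges: (4,1,f); (4,15,a); (9,7,f); (9,16,a); (11,4,a); (11,10,f); (14,12,f); (14,13,a); (15,3,a); (15,3,f); (16,4,a); (16,4,f)


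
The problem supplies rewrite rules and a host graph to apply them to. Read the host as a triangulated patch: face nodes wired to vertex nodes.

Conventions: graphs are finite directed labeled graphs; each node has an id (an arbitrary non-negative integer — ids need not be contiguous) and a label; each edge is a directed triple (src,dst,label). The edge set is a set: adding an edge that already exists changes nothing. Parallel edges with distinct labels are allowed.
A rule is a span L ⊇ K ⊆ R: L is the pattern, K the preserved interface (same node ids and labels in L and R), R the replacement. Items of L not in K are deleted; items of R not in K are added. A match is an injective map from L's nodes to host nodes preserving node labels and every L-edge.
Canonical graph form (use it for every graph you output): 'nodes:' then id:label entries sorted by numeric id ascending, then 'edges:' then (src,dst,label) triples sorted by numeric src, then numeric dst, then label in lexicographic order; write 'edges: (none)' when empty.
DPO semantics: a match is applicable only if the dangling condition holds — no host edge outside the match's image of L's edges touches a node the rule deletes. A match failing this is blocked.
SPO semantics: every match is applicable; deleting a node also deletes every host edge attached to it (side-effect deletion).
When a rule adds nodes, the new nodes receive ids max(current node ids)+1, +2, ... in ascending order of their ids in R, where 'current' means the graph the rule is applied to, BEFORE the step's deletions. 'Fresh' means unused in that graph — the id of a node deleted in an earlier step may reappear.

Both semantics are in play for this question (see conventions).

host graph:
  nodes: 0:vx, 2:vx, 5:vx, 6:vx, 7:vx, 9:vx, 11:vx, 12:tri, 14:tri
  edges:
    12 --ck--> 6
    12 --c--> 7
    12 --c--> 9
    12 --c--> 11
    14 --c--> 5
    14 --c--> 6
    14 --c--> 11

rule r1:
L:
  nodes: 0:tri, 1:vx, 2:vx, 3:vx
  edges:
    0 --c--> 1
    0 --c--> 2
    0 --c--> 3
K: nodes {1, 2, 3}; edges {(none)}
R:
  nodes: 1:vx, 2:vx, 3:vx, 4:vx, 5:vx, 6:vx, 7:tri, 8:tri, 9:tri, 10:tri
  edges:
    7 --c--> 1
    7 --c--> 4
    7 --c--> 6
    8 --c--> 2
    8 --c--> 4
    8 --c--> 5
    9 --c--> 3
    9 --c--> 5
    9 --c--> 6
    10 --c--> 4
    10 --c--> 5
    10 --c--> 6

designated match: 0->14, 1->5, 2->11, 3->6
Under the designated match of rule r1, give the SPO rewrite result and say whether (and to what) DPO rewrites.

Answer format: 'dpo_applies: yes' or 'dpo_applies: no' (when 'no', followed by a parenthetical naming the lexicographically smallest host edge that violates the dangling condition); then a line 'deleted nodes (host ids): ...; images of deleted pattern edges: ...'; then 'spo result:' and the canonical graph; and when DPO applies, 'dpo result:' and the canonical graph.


dpo_applies: yes
deleted nodes (host ids): 14; images of deleted pattern edges: (14,5,c); (14,6,c); (14,11,c)
spo result:
nodes: 0:vx, 2:vx, 5:vx, 6:vx, 7:vx, 9:vx, 11:vx, 12:tri, 15:vx, 16:vx, 17:vx, 18:tri, 19:tri, 20:tri, 21:tri
edges: (12,6,ck); (12,7,c); (12,9,c); (12,11,c); (18,5,c); (18,15,c); (18,17,c); (19,11,c); (19,15,c); (19,16,c); (20,6,c); (20,16,c); (20,17,c); (21,15,c); (21,16,c); (21,17,c)
dpo result:
nodes: 0:vx, 2:vx, 5:vx, 6:vx, 7:vx, 9:vx, 11:vx, 12:tri, 15:vx, 16:vx, 17:vx, 18:tri, 19:tri, 20:tri, 21:tri
edges: (12,6,ck); (12,7,c); (12,9,c); (12,11,c); (18,5,c); (18,15,c); (18,17,c); (19,11,c); (19,15,c); (19,16,c); (20,6,c); (20,16,c); (20,17,c); (21,15,c); (21,16,c); (21,17,c)


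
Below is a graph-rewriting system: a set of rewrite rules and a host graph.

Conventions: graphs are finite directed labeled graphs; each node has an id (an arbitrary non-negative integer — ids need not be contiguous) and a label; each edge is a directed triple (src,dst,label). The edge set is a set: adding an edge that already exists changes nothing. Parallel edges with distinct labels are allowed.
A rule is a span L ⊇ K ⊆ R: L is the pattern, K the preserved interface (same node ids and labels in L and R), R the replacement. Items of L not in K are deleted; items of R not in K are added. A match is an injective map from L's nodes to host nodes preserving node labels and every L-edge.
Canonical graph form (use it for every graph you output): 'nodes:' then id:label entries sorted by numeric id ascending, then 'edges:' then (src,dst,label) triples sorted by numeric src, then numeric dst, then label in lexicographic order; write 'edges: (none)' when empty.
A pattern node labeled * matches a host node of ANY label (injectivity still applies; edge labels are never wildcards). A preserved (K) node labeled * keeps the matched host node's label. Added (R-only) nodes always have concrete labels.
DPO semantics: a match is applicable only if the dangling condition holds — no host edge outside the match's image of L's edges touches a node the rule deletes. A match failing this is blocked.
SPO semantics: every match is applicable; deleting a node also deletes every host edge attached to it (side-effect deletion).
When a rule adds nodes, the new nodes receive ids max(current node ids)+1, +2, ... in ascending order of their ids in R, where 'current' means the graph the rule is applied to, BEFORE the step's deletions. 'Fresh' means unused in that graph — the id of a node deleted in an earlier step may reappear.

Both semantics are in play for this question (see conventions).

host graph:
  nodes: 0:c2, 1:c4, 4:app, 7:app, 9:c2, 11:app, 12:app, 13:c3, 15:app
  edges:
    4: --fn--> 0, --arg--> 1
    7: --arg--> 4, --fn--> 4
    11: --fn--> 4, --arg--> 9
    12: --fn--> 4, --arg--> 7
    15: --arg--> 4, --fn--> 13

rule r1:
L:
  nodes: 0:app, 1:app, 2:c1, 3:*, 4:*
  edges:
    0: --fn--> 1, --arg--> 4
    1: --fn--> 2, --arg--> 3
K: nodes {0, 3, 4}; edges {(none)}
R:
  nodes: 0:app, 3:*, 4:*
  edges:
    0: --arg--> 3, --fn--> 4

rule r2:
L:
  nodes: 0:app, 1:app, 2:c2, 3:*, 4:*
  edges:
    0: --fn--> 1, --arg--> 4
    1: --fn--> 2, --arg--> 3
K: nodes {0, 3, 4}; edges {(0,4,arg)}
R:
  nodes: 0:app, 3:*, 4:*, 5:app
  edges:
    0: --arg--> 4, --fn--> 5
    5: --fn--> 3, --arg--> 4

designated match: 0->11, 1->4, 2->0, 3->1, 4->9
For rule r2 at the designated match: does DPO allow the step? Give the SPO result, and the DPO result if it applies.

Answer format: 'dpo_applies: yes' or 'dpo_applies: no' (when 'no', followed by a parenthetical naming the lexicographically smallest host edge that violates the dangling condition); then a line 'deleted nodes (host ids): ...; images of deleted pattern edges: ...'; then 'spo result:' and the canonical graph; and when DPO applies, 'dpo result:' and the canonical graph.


dpo_applies: no
(the rule deletes node 4, which keeps host edge (7,4,arg) outside the match image — the dangling condition fails, DPO blocks; SPO proceeds and side-deletes such edges)
deleted nodes (host ids): 0, 4; images of deleted pattern edges: (4,0,fn); (4,1,arg); (11,4,fn)
spo result:
nodes: 1:c4, 7:app, 9:c2, 11:app, 12:app, 13:c3, 15:app, 16:app
edges: (11,9,arg); (11,16,fn); (12,7,arg); (15,13,fn); (16,1,fn); (16,9,arg)


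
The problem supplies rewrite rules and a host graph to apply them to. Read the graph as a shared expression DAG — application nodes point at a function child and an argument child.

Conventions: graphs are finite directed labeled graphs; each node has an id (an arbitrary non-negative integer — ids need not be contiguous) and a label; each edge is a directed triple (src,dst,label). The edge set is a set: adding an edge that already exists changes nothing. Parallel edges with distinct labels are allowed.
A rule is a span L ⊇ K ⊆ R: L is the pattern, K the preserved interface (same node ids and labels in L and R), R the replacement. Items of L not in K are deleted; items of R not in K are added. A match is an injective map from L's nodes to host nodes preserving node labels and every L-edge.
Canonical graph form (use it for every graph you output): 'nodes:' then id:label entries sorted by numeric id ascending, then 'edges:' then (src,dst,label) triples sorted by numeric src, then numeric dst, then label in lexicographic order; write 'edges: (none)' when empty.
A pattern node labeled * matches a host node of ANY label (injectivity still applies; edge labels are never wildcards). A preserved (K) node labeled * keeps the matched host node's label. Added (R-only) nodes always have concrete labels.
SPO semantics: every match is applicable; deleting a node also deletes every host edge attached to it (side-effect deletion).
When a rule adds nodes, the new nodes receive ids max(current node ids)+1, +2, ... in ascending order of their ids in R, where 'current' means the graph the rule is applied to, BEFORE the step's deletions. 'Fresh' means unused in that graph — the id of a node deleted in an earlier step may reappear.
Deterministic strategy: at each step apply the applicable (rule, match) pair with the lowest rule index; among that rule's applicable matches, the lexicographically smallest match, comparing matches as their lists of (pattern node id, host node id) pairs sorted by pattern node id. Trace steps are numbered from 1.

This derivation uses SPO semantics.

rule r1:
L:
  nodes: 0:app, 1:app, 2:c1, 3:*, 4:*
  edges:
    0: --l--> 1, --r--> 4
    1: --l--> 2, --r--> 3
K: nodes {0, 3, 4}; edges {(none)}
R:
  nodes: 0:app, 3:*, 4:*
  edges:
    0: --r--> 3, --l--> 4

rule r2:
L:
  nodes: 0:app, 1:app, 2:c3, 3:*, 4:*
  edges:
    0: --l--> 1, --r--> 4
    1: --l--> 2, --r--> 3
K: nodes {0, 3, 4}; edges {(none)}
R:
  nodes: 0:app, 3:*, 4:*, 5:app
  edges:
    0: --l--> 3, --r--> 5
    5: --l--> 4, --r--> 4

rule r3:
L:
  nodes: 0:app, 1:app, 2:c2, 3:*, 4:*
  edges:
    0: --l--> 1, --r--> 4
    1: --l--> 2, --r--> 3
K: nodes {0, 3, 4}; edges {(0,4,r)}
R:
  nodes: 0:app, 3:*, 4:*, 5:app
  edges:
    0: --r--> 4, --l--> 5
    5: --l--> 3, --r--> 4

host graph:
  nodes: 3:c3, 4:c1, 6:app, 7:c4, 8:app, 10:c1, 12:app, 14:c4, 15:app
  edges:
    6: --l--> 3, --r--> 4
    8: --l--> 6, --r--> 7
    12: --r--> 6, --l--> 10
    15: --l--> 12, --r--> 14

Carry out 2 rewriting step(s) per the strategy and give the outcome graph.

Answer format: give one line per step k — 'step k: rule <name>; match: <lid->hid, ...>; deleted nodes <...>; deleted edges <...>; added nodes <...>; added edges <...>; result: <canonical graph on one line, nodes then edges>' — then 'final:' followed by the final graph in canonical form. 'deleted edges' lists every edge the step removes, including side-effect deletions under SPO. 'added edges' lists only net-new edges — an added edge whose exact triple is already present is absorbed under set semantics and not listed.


step 1: rule r1; match: 0->15, 1->12, 2->10, 3->6, 4->14; deleted nodes 10, 12; deleted edges (12,6,r); (12,10,l); (15,12,l); (15,14,r); added nodes (none); added edges (15,6,r); (15,14,l); result: nodes: 3:c3, 4:c1, 6:app, 7:c4, 8:app, 14:c4, 15:app edges: (6,3,l); (6,4,r); (8,6,l); (8,7,r); (15,6,r); (15,14,l)
step 2: rule r2; match: 0->8, 1->6, 2->3, 3->4, 4->7; deleted nodes 3, 6; deleted edges (6,3,l); (6,4,r); (8,6,l); (8,7,r); (15,6,r); added nodes 16; added edges (8,4,l); (8,16,r); (16,7,l); (16,7,r); result: nodes: 4:c1, 7:c4, 8:app, 14:c4, 15:app, 16:app edges: (8,4,l); (8,16,r); (15,14,l); (16,7,l); (16,7,r)
final:
nodes: 4:c1, 7:c4, 8:app, 14:c4, 15:app, 16:app
edges: (8,4,l); (8,16,r); (15,14,l); (16,7,l); (16,7,r)
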